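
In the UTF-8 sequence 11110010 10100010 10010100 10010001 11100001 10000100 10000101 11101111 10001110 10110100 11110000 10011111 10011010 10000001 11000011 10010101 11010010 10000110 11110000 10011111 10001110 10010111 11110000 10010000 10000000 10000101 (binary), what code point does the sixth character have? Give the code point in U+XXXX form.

Offset 0: leading byte 0xF2 = 11110010 → 4-byte char #1 = F2 A2 94 91.
Offset 4: leading byte 0xE1 = 11100001 → 3-byte char #2 = E1 84 85.
Offset 7: leading byte 0xEF = 11101111 → 3-byte char #3 = EF 8E B4.
Offset 10: leading byte 0xF0 = 11110000 → 4-byte char #4 = F0 9F 9A 81.
Offset 14: leading byte 0xC3 = 11000011 → 2-byte char #5 = C3 95.
Offset 16: leading byte 0xD2 = 11010010 → 2-byte char #6 = D2 86.
Leading byte 0xD2 = 11010010 matches 110xxxxx → 2-byte sequence.
Byte 1: 0xD2 = 11010010, payload 10010 (5 bits).
Byte 2: 0x86 = 10000110 (10xxxxxx ✓), payload 000110.
Concatenate: 10010000110 = 0x486 (11 bits → U+0486).

U+0486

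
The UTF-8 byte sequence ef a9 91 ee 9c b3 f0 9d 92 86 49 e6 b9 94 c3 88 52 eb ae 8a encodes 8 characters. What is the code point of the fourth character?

Offset 0: leading byte 0xEF = 11101111 → 3-byte char #1 = EF A9 91.
Offset 3: leading byte 0xEE = 11101110 → 3-byte char #2 = EE 9C B3.
Offset 6: leading byte 0xF0 = 11110000 → 4-byte char #3 = F0 9D 92 86.
Offset 10: leading byte 0x49 = 01001001 → 1-byte char #4 = 49.
Leading byte 0x49 = 01001001 matches 0xxxxxxx → 1-byte sequence.
Byte 1: 0x49 = 01001001, payload 1001001 (7 bits).
Concatenate: 1001001 = 0x49 (7 bits → U+0049).

U+0049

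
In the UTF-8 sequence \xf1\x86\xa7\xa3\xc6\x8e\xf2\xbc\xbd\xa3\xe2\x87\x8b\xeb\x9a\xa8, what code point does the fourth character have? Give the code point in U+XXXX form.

U+21CB

Offset 0: leading byte 0xF1 = 11110001 → 4-byte char #1 = F1 86 A7 A3.
Offset 4: leading byte 0xC6 = 11000110 → 2-byte char #2 = C6 8E.
Offset 6: leading byte 0xF2 = 11110010 → 4-byte char #3 = F2 BC BD A3.
Offset 10: leading byte 0xE2 = 11100010 → 3-byte char #4 = E2 87 8B.
Leading byte 0xE2 = 11100010 matches 1110xxxx → 3-byte sequence.
Byte 1: 0xE2 = 11100010, payload 0010 (4 bits).
Byte 2: 0x87 = 10000111 (10xxxxxx ✓), payload 000111.
Byte 3: 0x8B = 10001011 (10xxxxxx ✓), payload 001011.
Concatenate: 0010000111001011 = 0x21CB (16 bits → U+21CB).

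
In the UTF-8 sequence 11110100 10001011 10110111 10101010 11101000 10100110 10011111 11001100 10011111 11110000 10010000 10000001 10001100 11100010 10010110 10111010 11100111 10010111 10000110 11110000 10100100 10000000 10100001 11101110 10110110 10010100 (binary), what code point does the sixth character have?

U+75C6

Offset 0: leading byte 0xF4 = 11110100 → 4-byte char #1 = F4 8B B7 AA.
Offset 4: leading byte 0xE8 = 11101000 → 3-byte char #2 = E8 A6 9F.
Offset 7: leading byte 0xCC = 11001100 → 2-byte char #3 = CC 9F.
Offset 9: leading byte 0xF0 = 11110000 → 4-byte char #4 = F0 90 81 8C.
Offset 13: leading byte 0xE2 = 11100010 → 3-byte char #5 = E2 96 BA.
Offset 16: leading byte 0xE7 = 11100111 → 3-byte char #6 = E7 97 86.
Leading byte 0xE7 = 11100111 matches 1110xxxx → 3-byte sequence.
Byte 1: 0xE7 = 11100111, payload 0111 (4 bits).
Byte 2: 0x97 = 10010111 (10xxxxxx ✓), payload 010111.
Byte 3: 0x86 = 10000110 (10xxxxxx ✓), payload 000110.
Concatenate: 0111010111000110 = 0x75C6 (16 bits → U+75C6).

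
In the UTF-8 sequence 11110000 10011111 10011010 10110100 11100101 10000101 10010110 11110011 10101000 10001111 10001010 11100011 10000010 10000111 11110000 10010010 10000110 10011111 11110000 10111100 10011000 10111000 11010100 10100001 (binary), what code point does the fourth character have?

U+3087

Offset 0: leading byte 0xF0 = 11110000 → 4-byte char #1 = F0 9F 9A B4.
Offset 4: leading byte 0xE5 = 11100101 → 3-byte char #2 = E5 85 96.
Offset 7: leading byte 0xF3 = 11110011 → 4-byte char #3 = F3 A8 8F 8A.
Offset 11: leading byte 0xE3 = 11100011 → 3-byte char #4 = E3 82 87.
Leading byte 0xE3 = 11100011 matches 1110xxxx → 3-byte sequence.
Byte 1: 0xE3 = 11100011, payload 0011 (4 bits).
Byte 2: 0x82 = 10000010 (10xxxxxx ✓), payload 000010.
Byte 3: 0x87 = 10000111 (10xxxxxx ✓), payload 000111.
Concatenate: 0011000010000111 = 0x3087 (16 bits → U+3087).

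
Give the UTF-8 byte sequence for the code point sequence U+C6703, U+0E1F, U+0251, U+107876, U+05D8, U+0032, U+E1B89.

U+C6703: 4-byte form → F3 86 9C 83.
U+0E1F: 3-byte form → E0 B8 9F.
U+0251: 2-byte form → C9 91.
U+107876: 4-byte form → F4 87 A1 B6.
U+05D8: 2-byte form → D7 98.
U+0032: 1-byte form → 32.
U+E1B89: 4-byte form → F3 A1 AE 89.
Concatenated (20 bytes): F3 86 9C 83 E0 B8 9F C9 91 F4 87 A1 B6 D7 98 32 F3 A1 AE 89.

F3 86 9C 83 E0 B8 9F C9 91 F4 87 A1 B6 D7 98 32 F3 A1 AE 89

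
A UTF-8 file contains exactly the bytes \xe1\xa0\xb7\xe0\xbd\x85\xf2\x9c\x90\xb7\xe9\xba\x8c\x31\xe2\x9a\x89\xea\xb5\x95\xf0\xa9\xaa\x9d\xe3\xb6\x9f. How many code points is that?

9

Byte at offset 0: 0xE1 = 11100001 → 3-byte char (#1). Advance 3.
Byte at offset 3: 0xE0 = 11100000 → 3-byte char (#2). Advance 3.
Byte at offset 6: 0xF2 = 11110010 → 4-byte char (#3). Advance 4.
Byte at offset 10: 0xE9 = 11101001 → 3-byte char (#4). Advance 3.
Byte at offset 13: 0x31 = 00110001 → 1-byte char (#5). Advance 1.
Byte at offset 14: 0xE2 = 11100010 → 3-byte char (#6). Advance 3.
Byte at offset 17: 0xEA = 11101010 → 3-byte char (#7). Advance 3.
Byte at offset 20: 0xF0 = 11110000 → 4-byte char (#8). Advance 4.
Byte at offset 24: 0xE3 = 11100011 → 3-byte char (#9). Advance 3.
Reached end at offset 27 after 9 code points.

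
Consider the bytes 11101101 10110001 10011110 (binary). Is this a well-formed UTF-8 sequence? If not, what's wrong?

Structurally a 3-byte sequence; payload = 0xDC5E.
But 0xDC5E is in U+D800–U+DFFF, the surrogate range. Surrogates are not Unicode scalar values and are forbidden in UTF-8.

invalid (encodes a surrogate (U+D800–U+DFFF))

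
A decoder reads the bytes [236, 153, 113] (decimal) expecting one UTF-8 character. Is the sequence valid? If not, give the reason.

Leading byte 0xEC = 11101100 → 3-byte form.
Byte 3 is 0x71 = 01110001, which is not 10xxxxxx — expected a continuation byte.

invalid (non-continuation byte where continuation expected)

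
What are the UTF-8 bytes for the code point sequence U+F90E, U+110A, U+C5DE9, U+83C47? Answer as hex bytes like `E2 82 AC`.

U+F90E: 3-byte form → EF A4 8E.
U+110A: 3-byte form → E1 84 8A.
U+C5DE9: 4-byte form → F3 85 B7 A9.
U+83C47: 4-byte form → F2 83 B1 87.
Concatenated (14 bytes): EF A4 8E E1 84 8A F3 85 B7 A9 F2 83 B1 87.

EF A4 8E E1 84 8A F3 85 B7 A9 F2 83 B1 87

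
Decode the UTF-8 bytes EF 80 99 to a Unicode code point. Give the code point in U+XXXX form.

Leading byte 0xEF = 11101111 matches 1110xxxx → 3-byte sequence.
Byte 1: 0xEF = 11101111, payload 1111 (4 bits).
Byte 2: 0x80 = 10000000 (10xxxxxx ✓), payload 000000.
Byte 3: 0x99 = 10011001 (10xxxxxx ✓), payload 011001.
Concatenate: 1111000000011001 = 0xF019 (16 bits → U+F019).

U+F019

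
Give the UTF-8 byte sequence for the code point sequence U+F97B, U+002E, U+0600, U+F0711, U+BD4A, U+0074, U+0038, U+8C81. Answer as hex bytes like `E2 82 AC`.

EF A5 BB 2E D8 80 F3 B0 9C 91 EB B5 8A 74 38 E8 B2 81

U+F97B: 3-byte form → EF A5 BB.
U+002E: 1-byte form → 2E.
U+0600: 2-byte form → D8 80.
U+F0711: 4-byte form → F3 B0 9C 91.
U+BD4A: 3-byte form → EB B5 8A.
U+0074: 1-byte form → 74.
U+0038: 1-byte form → 38.
U+8C81: 3-byte form → E8 B2 81.
Concatenated (18 bytes): EF A5 BB 2E D8 80 F3 B0 9C 91 EB B5 8A 74 38 E8 B2 81.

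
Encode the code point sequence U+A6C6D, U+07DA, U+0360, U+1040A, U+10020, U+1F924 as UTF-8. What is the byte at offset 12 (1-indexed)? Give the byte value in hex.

0x8A

1-indexed offset 12 is 0-indexed offset 11.
U+A6C6D → 4-byte form F2 A6 B1 AD at offsets 0–3.
U+07DA → 2-byte form DF 9A at offsets 4–5.
U+0360 → 2-byte form CD A0 at offsets 6–7.
U+1040A → 4-byte form F0 90 90 8A at offsets 8–11.
Offset 11 falls in char 4's range; it's byte 4 of F0 90 90 8A = 0x8A.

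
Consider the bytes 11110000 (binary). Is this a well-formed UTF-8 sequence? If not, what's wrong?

Leading byte 0xF0 = 11110000 → 4-byte form, but only 1 byte is present.

invalid (sequence truncated)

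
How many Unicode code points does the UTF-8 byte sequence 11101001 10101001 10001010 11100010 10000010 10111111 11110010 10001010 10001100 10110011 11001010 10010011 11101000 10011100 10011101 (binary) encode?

Byte at offset 0: 0xE9 = 11101001 → 3-byte char (#1). Advance 3.
Byte at offset 3: 0xE2 = 11100010 → 3-byte char (#2). Advance 3.
Byte at offset 6: 0xF2 = 11110010 → 4-byte char (#3). Advance 4.
Byte at offset 10: 0xCA = 11001010 → 2-byte char (#4). Advance 2.
Byte at offset 12: 0xE8 = 11101000 → 3-byte char (#5). Advance 3.
Reached end at offset 15 after 5 code points.

5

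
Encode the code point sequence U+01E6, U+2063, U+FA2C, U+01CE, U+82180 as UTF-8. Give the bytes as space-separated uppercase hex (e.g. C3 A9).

U+01E6: 2-byte form → C7 A6.
U+2063: 3-byte form → E2 81 A3.
U+FA2C: 3-byte form → EF A8 AC.
U+01CE: 2-byte form → C7 8E.
U+82180: 4-byte form → F2 82 86 80.
Concatenated (14 bytes): C7 A6 E2 81 A3 EF A8 AC C7 8E F2 82 86 80.

C7 A6 E2 81 A3 EF A8 AC C7 8E F2 82 86 80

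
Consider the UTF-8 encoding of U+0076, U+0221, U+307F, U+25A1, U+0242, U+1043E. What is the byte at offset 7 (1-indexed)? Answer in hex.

0xE2

1-indexed offset 7 is 0-indexed offset 6.
U+0076 → 1-byte form 76 at offsets 0–0.
U+0221 → 2-byte form C8 A1 at offsets 1–2.
U+307F → 3-byte form E3 81 BF at offsets 3–5.
U+25A1 → 3-byte form E2 96 A1 at offsets 6–8.
Offset 6 falls in char 4's range; it's byte 1 of E2 96 A1 = 0xE2.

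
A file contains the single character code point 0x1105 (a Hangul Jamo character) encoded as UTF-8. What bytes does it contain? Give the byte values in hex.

U+1105 = 0x1105 = 4357 decimal. In range U+0800–U+FFFF → 3-byte form: 1110xxxx 10xxxxxx 10xxxxxx.
Binary (16 bits): 0001000100000101.
Split 4+6+6: 0001 | 000100 | 000101.
Byte 1: 11100001 = 0xE1.
Byte 2: 10000100 = 0x84.
Byte 3: 10000101 = 0x85.

E1 84 85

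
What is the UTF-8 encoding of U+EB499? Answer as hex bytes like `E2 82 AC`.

U+EB499 = 0xEB499 = 963737 decimal. In range U+10000–U+10FFFF → 4-byte form: 11110xxx 10xxxxxx 10xxxxxx 10xxxxxx.
Binary (21 bits): 011101011010010011001.
Split 3+6+6+6: 011 | 101011 | 010010 | 011001.
Byte 1: 11110011 = 0xF3.
Byte 2: 10101011 = 0xAB.
Byte 3: 10010010 = 0x92.
Byte 4: 10011001 = 0x99.

F3 AB 92 99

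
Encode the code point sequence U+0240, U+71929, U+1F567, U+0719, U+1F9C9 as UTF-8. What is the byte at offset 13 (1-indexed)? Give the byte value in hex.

0xF0

1-indexed offset 13 is 0-indexed offset 12.
U+0240 → 2-byte form C9 80 at offsets 0–1.
U+71929 → 4-byte form F1 B1 A4 A9 at offsets 2–5.
U+1F567 → 4-byte form F0 9F 95 A7 at offsets 6–9.
U+0719 → 2-byte form DC 99 at offsets 10–11.
U+1F9C9 → 4-byte form F0 9F A7 89 at offsets 12–15.
Offset 12 falls in char 5's range; it's byte 1 of F0 9F A7 89 = 0xF0.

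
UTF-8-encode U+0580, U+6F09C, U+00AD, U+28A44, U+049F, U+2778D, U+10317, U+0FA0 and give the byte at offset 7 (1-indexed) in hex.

0xC2

1-indexed offset 7 is 0-indexed offset 6.
U+0580 → 2-byte form D6 80 at offsets 0–1.
U+6F09C → 4-byte form F1 AF 82 9C at offsets 2–5.
U+00AD → 2-byte form C2 AD at offsets 6–7.
Offset 6 falls in char 3's range; it's byte 1 of C2 AD = 0xC2.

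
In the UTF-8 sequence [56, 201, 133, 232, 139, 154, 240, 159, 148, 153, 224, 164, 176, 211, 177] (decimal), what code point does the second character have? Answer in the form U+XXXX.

Offset 0: leading byte 0x38 = 00111000 → 1-byte char #1 = 38.
Offset 1: leading byte 0xC9 = 11001001 → 2-byte char #2 = C9 85.
Leading byte 0xC9 = 11001001 matches 110xxxxx → 2-byte sequence.
Byte 1: 0xC9 = 11001001, payload 01001 (5 bits).
Byte 2: 0x85 = 10000101 (10xxxxxx ✓), payload 000101.
Concatenate: 01001000101 = 0x245 (11 bits → U+0245).

U+0245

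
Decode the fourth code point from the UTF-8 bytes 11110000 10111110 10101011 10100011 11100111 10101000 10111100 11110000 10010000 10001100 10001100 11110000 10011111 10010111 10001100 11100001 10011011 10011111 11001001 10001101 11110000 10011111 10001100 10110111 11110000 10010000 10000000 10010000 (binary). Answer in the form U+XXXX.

Offset 0: leading byte 0xF0 = 11110000 → 4-byte char #1 = F0 BE AB A3.
Offset 4: leading byte 0xE7 = 11100111 → 3-byte char #2 = E7 A8 BC.
Offset 7: leading byte 0xF0 = 11110000 → 4-byte char #3 = F0 90 8C 8C.
Offset 11: leading byte 0xF0 = 11110000 → 4-byte char #4 = F0 9F 97 8C.
Leading byte 0xF0 = 11110000 matches 11110xxx → 4-byte sequence.
Byte 1: 0xF0 = 11110000, payload 000 (3 bits).
Byte 2: 0x9F = 10011111 (10xxxxxx ✓), payload 011111.
Byte 3: 0x97 = 10010111 (10xxxxxx ✓), payload 010111.
Byte 4: 0x8C = 10001100 (10xxxxxx ✓), payload 001100.
Concatenate: 000011111010111001100 = 0x1F5CC (21 bits → U+1F5CC).

U+1F5CC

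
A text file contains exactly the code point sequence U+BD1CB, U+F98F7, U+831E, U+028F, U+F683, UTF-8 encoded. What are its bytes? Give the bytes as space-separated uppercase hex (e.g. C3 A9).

U+BD1CB: 4-byte form → F2 BD 87 8B.
U+F98F7: 4-byte form → F3 B9 A3 B7.
U+831E: 3-byte form → E8 8C 9E.
U+028F: 2-byte form → CA 8F.
U+F683: 3-byte form → EF 9A 83.
Concatenated (16 bytes): F2 BD 87 8B F3 B9 A3 B7 E8 8C 9E CA 8F EF 9A 83.

F2 BD 87 8B F3 B9 A3 B7 E8 8C 9E CA 8F EF 9A 83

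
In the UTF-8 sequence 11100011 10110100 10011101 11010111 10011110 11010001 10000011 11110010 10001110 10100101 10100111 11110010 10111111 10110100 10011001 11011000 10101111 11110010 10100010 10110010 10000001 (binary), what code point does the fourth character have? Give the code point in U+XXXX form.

Offset 0: leading byte 0xE3 = 11100011 → 3-byte char #1 = E3 B4 9D.
Offset 3: leading byte 0xD7 = 11010111 → 2-byte char #2 = D7 9E.
Offset 5: leading byte 0xD1 = 11010001 → 2-byte char #3 = D1 83.
Offset 7: leading byte 0xF2 = 11110010 → 4-byte char #4 = F2 8E A5 A7.
Leading byte 0xF2 = 11110010 matches 11110xxx → 4-byte sequence.
Byte 1: 0xF2 = 11110010, payload 010 (3 bits).
Byte 2: 0x8E = 10001110 (10xxxxxx ✓), payload 001110.
Byte 3: 0xA5 = 10100101 (10xxxxxx ✓), payload 100101.
Byte 4: 0xA7 = 10100111 (10xxxxxx ✓), payload 100111.
Concatenate: 010001110100101100111 = 0x8E967 (21 bits → U+8E967).

U+8E967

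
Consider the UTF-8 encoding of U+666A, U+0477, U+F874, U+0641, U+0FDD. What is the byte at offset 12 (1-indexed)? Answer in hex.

0xBF

1-indexed offset 12 is 0-indexed offset 11.
U+666A → 3-byte form E6 99 AA at offsets 0–2.
U+0477 → 2-byte form D1 B7 at offsets 3–4.
U+F874 → 3-byte form EF A1 B4 at offsets 5–7.
U+0641 → 2-byte form D9 81 at offsets 8–9.
U+0FDD → 3-byte form E0 BF 9D at offsets 10–12.
Offset 11 falls in char 5's range; it's byte 2 of E0 BF 9D = 0xBF.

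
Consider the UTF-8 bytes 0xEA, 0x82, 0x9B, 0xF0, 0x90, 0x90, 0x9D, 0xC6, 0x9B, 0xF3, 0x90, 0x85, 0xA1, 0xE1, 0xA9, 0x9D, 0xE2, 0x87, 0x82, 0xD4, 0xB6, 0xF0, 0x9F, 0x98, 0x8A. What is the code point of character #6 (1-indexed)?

U+21C2

Offset 0: leading byte 0xEA = 11101010 → 3-byte char #1 = EA 82 9B.
Offset 3: leading byte 0xF0 = 11110000 → 4-byte char #2 = F0 90 90 9D.
Offset 7: leading byte 0xC6 = 11000110 → 2-byte char #3 = C6 9B.
Offset 9: leading byte 0xF3 = 11110011 → 4-byte char #4 = F3 90 85 A1.
Offset 13: leading byte 0xE1 = 11100001 → 3-byte char #5 = E1 A9 9D.
Offset 16: leading byte 0xE2 = 11100010 → 3-byte char #6 = E2 87 82.
Leading byte 0xE2 = 11100010 matches 1110xxxx → 3-byte sequence.
Byte 1: 0xE2 = 11100010, payload 0010 (4 bits).
Byte 2: 0x87 = 10000111 (10xxxxxx ✓), payload 000111.
Byte 3: 0x82 = 10000010 (10xxxxxx ✓), payload 000010.
Concatenate: 0010000111000010 = 0x21C2 (16 bits → U+21C2).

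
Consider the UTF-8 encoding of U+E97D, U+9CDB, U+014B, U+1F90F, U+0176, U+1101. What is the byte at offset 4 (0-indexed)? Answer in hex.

0xB3

U+E97D → 3-byte form EE A5 BD at offsets 0–2.
U+9CDB → 3-byte form E9 B3 9B at offsets 3–5.
Offset 4 falls in char 2's range; it's byte 2 of E9 B3 9B = 0xB3.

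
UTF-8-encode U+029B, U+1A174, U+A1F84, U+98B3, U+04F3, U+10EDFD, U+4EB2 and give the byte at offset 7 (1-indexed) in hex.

1-indexed offset 7 is 0-indexed offset 6.
U+029B → 2-byte form CA 9B at offsets 0–1.
U+1A174 → 4-byte form F0 9A 85 B4 at offsets 2–5.
U+A1F84 → 4-byte form F2 A1 BE 84 at offsets 6–9.
Offset 6 falls in char 3's range; it's byte 1 of F2 A1 BE 84 = 0xF2.

0xF2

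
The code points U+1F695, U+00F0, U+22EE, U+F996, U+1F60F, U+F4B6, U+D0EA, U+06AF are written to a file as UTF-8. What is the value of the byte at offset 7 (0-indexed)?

U+1F695 → 4-byte form F0 9F 9A 95 at offsets 0–3.
U+00F0 → 2-byte form C3 B0 at offsets 4–5.
U+22EE → 3-byte form E2 8B AE at offsets 6–8.
Offset 7 falls in char 3's range; it's byte 2 of E2 8B AE = 0x8B.

0x8B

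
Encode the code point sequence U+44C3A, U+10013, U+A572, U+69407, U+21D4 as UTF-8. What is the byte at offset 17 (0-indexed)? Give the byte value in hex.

0x94

U+44C3A → 4-byte form F1 84 B0 BA at offsets 0–3.
U+10013 → 4-byte form F0 90 80 93 at offsets 4–7.
U+A572 → 3-byte form EA 95 B2 at offsets 8–10.
U+69407 → 4-byte form F1 A9 90 87 at offsets 11–14.
U+21D4 → 3-byte form E2 87 94 at offsets 15–17.
Offset 17 falls in char 5's range; it's byte 3 of E2 87 94 = 0x94.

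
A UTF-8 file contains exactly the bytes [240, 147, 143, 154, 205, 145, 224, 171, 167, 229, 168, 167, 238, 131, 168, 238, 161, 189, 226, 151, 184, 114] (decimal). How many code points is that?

Byte at offset 0: 0xF0 = 11110000 → 4-byte char (#1). Advance 4.
Byte at offset 4: 0xCD = 11001101 → 2-byte char (#2). Advance 2.
Byte at offset 6: 0xE0 = 11100000 → 3-byte char (#3). Advance 3.
Byte at offset 9: 0xE5 = 11100101 → 3-byte char (#4). Advance 3.
Byte at offset 12: 0xEE = 11101110 → 3-byte char (#5). Advance 3.
Byte at offset 15: 0xEE = 11101110 → 3-byte char (#6). Advance 3.
Byte at offset 18: 0xE2 = 11100010 → 3-byte char (#7). Advance 3.
Byte at offset 21: 0x72 = 01110010 → 1-byte char (#8). Advance 1.
Reached end at offset 22 after 8 code points.

8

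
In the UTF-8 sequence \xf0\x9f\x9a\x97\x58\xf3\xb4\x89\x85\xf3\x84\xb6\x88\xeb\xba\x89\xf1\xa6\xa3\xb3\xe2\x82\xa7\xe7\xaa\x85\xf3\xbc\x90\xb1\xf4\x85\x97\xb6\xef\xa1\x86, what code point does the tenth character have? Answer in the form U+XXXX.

U+1055F6

Offset 0: leading byte 0xF0 = 11110000 → 4-byte char #1 = F0 9F 9A 97.
Offset 4: leading byte 0x58 = 01011000 → 1-byte char #2 = 58.
Offset 5: leading byte 0xF3 = 11110011 → 4-byte char #3 = F3 B4 89 85.
Offset 9: leading byte 0xF3 = 11110011 → 4-byte char #4 = F3 84 B6 88.
Offset 13: leading byte 0xEB = 11101011 → 3-byte char #5 = EB BA 89.
Offset 16: leading byte 0xF1 = 11110001 → 4-byte char #6 = F1 A6 A3 B3.
Offset 20: leading byte 0xE2 = 11100010 → 3-byte char #7 = E2 82 A7.
Offset 23: leading byte 0xE7 = 11100111 → 3-byte char #8 = E7 AA 85.
Offset 26: leading byte 0xF3 = 11110011 → 4-byte char #9 = F3 BC 90 B1.
Offset 30: leading byte 0xF4 = 11110100 → 4-byte char #10 = F4 85 97 B6.
Leading byte 0xF4 = 11110100 matches 11110xxx → 4-byte sequence.
Byte 1: 0xF4 = 11110100, payload 100 (3 bits).
Byte 2: 0x85 = 10000101 (10xxxxxx ✓), payload 000101.
Byte 3: 0x97 = 10010111 (10xxxxxx ✓), payload 010111.
Byte 4: 0xB6 = 10110110 (10xxxxxx ✓), payload 110110.
Concatenate: 100000101010111110110 = 0x1055F6 (21 bits → U+1055F6).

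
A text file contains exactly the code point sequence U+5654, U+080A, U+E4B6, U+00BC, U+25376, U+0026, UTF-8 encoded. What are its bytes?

E5 99 94 E0 A0 8A EE 92 B6 C2 BC F0 A5 8D B6 26

U+5654: 3-byte form → E5 99 94.
U+080A: 3-byte form → E0 A0 8A.
U+E4B6: 3-byte form → EE 92 B6.
U+00BC: 2-byte form → C2 BC.
U+25376: 4-byte form → F0 A5 8D B6.
U+0026: 1-byte form → 26.
Concatenated (16 bytes): E5 99 94 E0 A0 8A EE 92 B6 C2 BC F0 A5 8D B6 26.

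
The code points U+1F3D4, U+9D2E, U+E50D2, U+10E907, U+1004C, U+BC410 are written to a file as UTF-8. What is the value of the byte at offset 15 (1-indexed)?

0x87

1-indexed offset 15 is 0-indexed offset 14.
U+1F3D4 → 4-byte form F0 9F 8F 94 at offsets 0–3.
U+9D2E → 3-byte form E9 B4 AE at offsets 4–6.
U+E50D2 → 4-byte form F3 A5 83 92 at offsets 7–10.
U+10E907 → 4-byte form F4 8E A4 87 at offsets 11–14.
Offset 14 falls in char 4's range; it's byte 4 of F4 8E A4 87 = 0x87.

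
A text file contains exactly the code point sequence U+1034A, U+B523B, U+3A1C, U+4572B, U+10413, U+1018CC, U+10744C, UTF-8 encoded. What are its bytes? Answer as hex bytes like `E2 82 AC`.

F0 90 8D 8A F2 B5 88 BB E3 A8 9C F1 85 9C AB F0 90 90 93 F4 81 A3 8C F4 87 91 8C

U+1034A: 4-byte form → F0 90 8D 8A.
U+B523B: 4-byte form → F2 B5 88 BB.
U+3A1C: 3-byte form → E3 A8 9C.
U+4572B: 4-byte form → F1 85 9C AB.
U+10413: 4-byte form → F0 90 90 93.
U+1018CC: 4-byte form → F4 81 A3 8C.
U+10744C: 4-byte form → F4 87 91 8C.
Concatenated (27 bytes): F0 90 8D 8A F2 B5 88 BB E3 A8 9C F1 85 9C AB F0 90 90 93 F4 81 A3 8C F4 87 91 8C.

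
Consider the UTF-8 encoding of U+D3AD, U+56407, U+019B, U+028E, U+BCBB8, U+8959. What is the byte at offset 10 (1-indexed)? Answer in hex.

1-indexed offset 10 is 0-indexed offset 9.
U+D3AD → 3-byte form ED 8E AD at offsets 0–2.
U+56407 → 4-byte form F1 96 90 87 at offsets 3–6.
U+019B → 2-byte form C6 9B at offsets 7–8.
U+028E → 2-byte form CA 8E at offsets 9–10.
Offset 9 falls in char 4's range; it's byte 1 of CA 8E = 0xCA.

0xCA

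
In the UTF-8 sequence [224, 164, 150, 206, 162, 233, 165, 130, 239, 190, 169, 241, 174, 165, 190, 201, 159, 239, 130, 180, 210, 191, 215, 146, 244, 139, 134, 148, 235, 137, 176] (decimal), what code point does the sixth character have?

U+025F

Offset 0: leading byte 0xE0 = 11100000 → 3-byte char #1 = E0 A4 96.
Offset 3: leading byte 0xCE = 11001110 → 2-byte char #2 = CE A2.
Offset 5: leading byte 0xE9 = 11101001 → 3-byte char #3 = E9 A5 82.
Offset 8: leading byte 0xEF = 11101111 → 3-byte char #4 = EF BE A9.
Offset 11: leading byte 0xF1 = 11110001 → 4-byte char #5 = F1 AE A5 BE.
Offset 15: leading byte 0xC9 = 11001001 → 2-byte char #6 = C9 9F.
Leading byte 0xC9 = 11001001 matches 110xxxxx → 2-byte sequence.
Byte 1: 0xC9 = 11001001, payload 01001 (5 bits).
Byte 2: 0x9F = 10011111 (10xxxxxx ✓), payload 011111.
Concatenate: 01001011111 = 0x25F (11 bits → U+025F).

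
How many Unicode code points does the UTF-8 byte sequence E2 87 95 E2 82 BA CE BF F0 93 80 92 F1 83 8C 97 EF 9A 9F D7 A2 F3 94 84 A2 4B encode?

Byte at offset 0: 0xE2 = 11100010 → 3-byte char (#1). Advance 3.
Byte at offset 3: 0xE2 = 11100010 → 3-byte char (#2). Advance 3.
Byte at offset 6: 0xCE = 11001110 → 2-byte char (#3). Advance 2.
Byte at offset 8: 0xF0 = 11110000 → 4-byte char (#4). Advance 4.
Byte at offset 12: 0xF1 = 11110001 → 4-byte char (#5). Advance 4.
Byte at offset 16: 0xEF = 11101111 → 3-byte char (#6). Advance 3.
Byte at offset 19: 0xD7 = 11010111 → 2-byte char (#7). Advance 2.
Byte at offset 21: 0xF3 = 11110011 → 4-byte char (#8). Advance 4.
Byte at offset 25: 0x4B = 01001011 → 1-byte char (#9). Advance 1.
Reached end at offset 26 after 9 code points.

9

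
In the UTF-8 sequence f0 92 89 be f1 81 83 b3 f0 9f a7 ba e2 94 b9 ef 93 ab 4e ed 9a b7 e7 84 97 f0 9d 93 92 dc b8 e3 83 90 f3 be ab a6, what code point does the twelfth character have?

Offset 0: leading byte 0xF0 = 11110000 → 4-byte char #1 = F0 92 89 BE.
Offset 4: leading byte 0xF1 = 11110001 → 4-byte char #2 = F1 81 83 B3.
Offset 8: leading byte 0xF0 = 11110000 → 4-byte char #3 = F0 9F A7 BA.
Offset 12: leading byte 0xE2 = 11100010 → 3-byte char #4 = E2 94 B9.
Offset 15: leading byte 0xEF = 11101111 → 3-byte char #5 = EF 93 AB.
Offset 18: leading byte 0x4E = 01001110 → 1-byte char #6 = 4E.
Offset 19: leading byte 0xED = 11101101 → 3-byte char #7 = ED 9A B7.
Offset 22: leading byte 0xE7 = 11100111 → 3-byte char #8 = E7 84 97.
Offset 25: leading byte 0xF0 = 11110000 → 4-byte char #9 = F0 9D 93 92.
Offset 29: leading byte 0xDC = 11011100 → 2-byte char #10 = DC B8.
Offset 31: leading byte 0xE3 = 11100011 → 3-byte char #11 = E3 83 90.
Offset 34: leading byte 0xF3 = 11110011 → 4-byte char #12 = F3 BE AB A6.
Leading byte 0xF3 = 11110011 matches 11110xxx → 4-byte sequence.
Byte 1: 0xF3 = 11110011, payload 011 (3 bits).
Byte 2: 0xBE = 10111110 (10xxxxxx ✓), payload 111110.
Byte 3: 0xAB = 10101011 (10xxxxxx ✓), payload 101011.
Byte 4: 0xA6 = 10100110 (10xxxxxx ✓), payload 100110.
Concatenate: 011111110101011100110 = 0xFEAE6 (21 bits → U+FEAE6).

U+FEAE6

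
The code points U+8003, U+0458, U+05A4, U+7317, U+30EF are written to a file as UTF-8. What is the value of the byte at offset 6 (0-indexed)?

0xA4

U+8003 → 3-byte form E8 80 83 at offsets 0–2.
U+0458 → 2-byte form D1 98 at offsets 3–4.
U+05A4 → 2-byte form D6 A4 at offsets 5–6.
Offset 6 falls in char 3's range; it's byte 2 of D6 A4 = 0xA4.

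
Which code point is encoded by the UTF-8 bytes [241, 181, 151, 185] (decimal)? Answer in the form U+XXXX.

U+755F9

Leading byte 0xF1 = 11110001 matches 11110xxx → 4-byte sequence.
Byte 1: 0xF1 = 11110001, payload 001 (3 bits).
Byte 2: 0xB5 = 10110101 (10xxxxxx ✓), payload 110101.
Byte 3: 0x97 = 10010111 (10xxxxxx ✓), payload 010111.
Byte 4: 0xB9 = 10111001 (10xxxxxx ✓), payload 111001.
Concatenate: 001110101010111111001 = 0x755F9 (21 bits → U+755F9).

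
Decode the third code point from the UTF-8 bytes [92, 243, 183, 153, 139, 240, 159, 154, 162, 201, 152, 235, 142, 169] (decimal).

U+1F6A2

Offset 0: leading byte 0x5C = 01011100 → 1-byte char #1 = 5C.
Offset 1: leading byte 0xF3 = 11110011 → 4-byte char #2 = F3 B7 99 8B.
Offset 5: leading byte 0xF0 = 11110000 → 4-byte char #3 = F0 9F 9A A2.
Leading byte 0xF0 = 11110000 matches 11110xxx → 4-byte sequence.
Byte 1: 0xF0 = 11110000, payload 000 (3 bits).
Byte 2: 0x9F = 10011111 (10xxxxxx ✓), payload 011111.
Byte 3: 0x9A = 10011010 (10xxxxxx ✓), payload 011010.
Byte 4: 0xA2 = 10100010 (10xxxxxx ✓), payload 100010.
Concatenate: 000011111011010100010 = 0x1F6A2 (21 bits → U+1F6A2).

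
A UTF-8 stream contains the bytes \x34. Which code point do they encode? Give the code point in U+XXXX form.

U+0034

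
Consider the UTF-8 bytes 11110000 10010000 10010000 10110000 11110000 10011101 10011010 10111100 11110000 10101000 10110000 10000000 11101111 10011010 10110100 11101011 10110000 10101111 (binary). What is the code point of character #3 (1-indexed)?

Offset 0: leading byte 0xF0 = 11110000 → 4-byte char #1 = F0 90 90 B0.
Offset 4: leading byte 0xF0 = 11110000 → 4-byte char #2 = F0 9D 9A BC.
Offset 8: leading byte 0xF0 = 11110000 → 4-byte char #3 = F0 A8 B0 80.
Leading byte 0xF0 = 11110000 matches 11110xxx → 4-byte sequence.
Byte 1: 0xF0 = 11110000, payload 000 (3 bits).
Byte 2: 0xA8 = 10101000 (10xxxxxx ✓), payload 101000.
Byte 3: 0xB0 = 10110000 (10xxxxxx ✓), payload 110000.
Byte 4: 0x80 = 10000000 (10xxxxxx ✓), payload 000000.
Concatenate: 000101000110000000000 = 0x28C00 (21 bits → U+28C00).

U+28C00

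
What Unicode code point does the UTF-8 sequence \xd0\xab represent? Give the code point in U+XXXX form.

Leading byte 0xD0 = 11010000 matches 110xxxxx → 2-byte sequence.
Byte 1: 0xD0 = 11010000, payload 10000 (5 bits).
Byte 2: 0xAB = 10101011 (10xxxxxx ✓), payload 101011.
Concatenate: 10000101011 = 0x42B (11 bits → U+042B).

U+042B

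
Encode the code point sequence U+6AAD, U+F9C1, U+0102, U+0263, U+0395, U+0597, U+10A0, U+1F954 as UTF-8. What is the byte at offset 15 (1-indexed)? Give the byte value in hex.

0xE1

1-indexed offset 15 is 0-indexed offset 14.
U+6AAD → 3-byte form E6 AA AD at offsets 0–2.
U+F9C1 → 3-byte form EF A7 81 at offsets 3–5.
U+0102 → 2-byte form C4 82 at offsets 6–7.
U+0263 → 2-byte form C9 A3 at offsets 8–9.
U+0395 → 2-byte form CE 95 at offsets 10–11.
U+0597 → 2-byte form D6 97 at offsets 12–13.
U+10A0 → 3-byte form E1 82 A0 at offsets 14–16.
Offset 14 falls in char 7's range; it's byte 1 of E1 82 A0 = 0xE1.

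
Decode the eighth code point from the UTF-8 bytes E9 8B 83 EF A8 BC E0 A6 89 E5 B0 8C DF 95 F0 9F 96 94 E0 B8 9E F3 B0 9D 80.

Offset 0: leading byte 0xE9 = 11101001 → 3-byte char #1 = E9 8B 83.
Offset 3: leading byte 0xEF = 11101111 → 3-byte char #2 = EF A8 BC.
Offset 6: leading byte 0xE0 = 11100000 → 3-byte char #3 = E0 A6 89.
Offset 9: leading byte 0xE5 = 11100101 → 3-byte char #4 = E5 B0 8C.
Offset 12: leading byte 0xDF = 11011111 → 2-byte char #5 = DF 95.
Offset 14: leading byte 0xF0 = 11110000 → 4-byte char #6 = F0 9F 96 94.
Offset 18: leading byte 0xE0 = 11100000 → 3-byte char #7 = E0 B8 9E.
Offset 21: leading byte 0xF3 = 11110011 → 4-byte char #8 = F3 B0 9D 80.
Leading byte 0xF3 = 11110011 matches 11110xxx → 4-byte sequence.
Byte 1: 0xF3 = 11110011, payload 011 (3 bits).
Byte 2: 0xB0 = 10110000 (10xxxxxx ✓), payload 110000.
Byte 3: 0x9D = 10011101 (10xxxxxx ✓), payload 011101.
Byte 4: 0x80 = 10000000 (10xxxxxx ✓), payload 000000.
Concatenate: 011110000011101000000 = 0xF0740 (21 bits → U+F0740).

U+F0740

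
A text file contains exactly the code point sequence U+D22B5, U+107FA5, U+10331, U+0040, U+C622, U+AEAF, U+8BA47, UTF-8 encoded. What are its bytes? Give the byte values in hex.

F3 92 8A B5 F4 87 BE A5 F0 90 8C B1 40 EC 98 A2 EA BA AF F2 8B A9 87

U+D22B5: 4-byte form → F3 92 8A B5.
U+107FA5: 4-byte form → F4 87 BE A5.
U+10331: 4-byte form → F0 90 8C B1.
U+0040: 1-byte form → 40.
U+C622: 3-byte form → EC 98 A2.
U+AEAF: 3-byte form → EA BA AF.
U+8BA47: 4-byte form → F2 8B A9 87.
Concatenated (23 bytes): F3 92 8A B5 F4 87 BE A5 F0 90 8C B1 40 EC 98 A2 EA BA AF F2 8B A9 87.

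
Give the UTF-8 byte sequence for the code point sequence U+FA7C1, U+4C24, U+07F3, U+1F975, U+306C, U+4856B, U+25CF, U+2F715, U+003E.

F3 BA 9F 81 E4 B0 A4 DF B3 F0 9F A5 B5 E3 81 AC F1 88 95 AB E2 97 8F F0 AF 9C 95 3E

U+FA7C1: 4-byte form → F3 BA 9F 81.
U+4C24: 3-byte form → E4 B0 A4.
U+07F3: 2-byte form → DF B3.
U+1F975: 4-byte form → F0 9F A5 B5.
U+306C: 3-byte form → E3 81 AC.
U+4856B: 4-byte form → F1 88 95 AB.
U+25CF: 3-byte form → E2 97 8F.
U+2F715: 4-byte form → F0 AF 9C 95.
U+003E: 1-byte form → 3E.
Concatenated (28 bytes): F3 BA 9F 81 E4 B0 A4 DF B3 F0 9F A5 B5 E3 81 AC F1 88 95 AB E2 97 8F F0 AF 9C 95 3E.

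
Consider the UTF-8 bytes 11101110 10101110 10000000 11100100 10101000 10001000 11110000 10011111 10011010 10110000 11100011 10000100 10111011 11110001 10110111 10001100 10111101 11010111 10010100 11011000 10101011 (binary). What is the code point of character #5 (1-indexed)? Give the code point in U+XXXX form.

Offset 0: leading byte 0xEE = 11101110 → 3-byte char #1 = EE AE 80.
Offset 3: leading byte 0xE4 = 11100100 → 3-byte char #2 = E4 A8 88.
Offset 6: leading byte 0xF0 = 11110000 → 4-byte char #3 = F0 9F 9A B0.
Offset 10: leading byte 0xE3 = 11100011 → 3-byte char #4 = E3 84 BB.
Offset 13: leading byte 0xF1 = 11110001 → 4-byte char #5 = F1 B7 8C BD.
Leading byte 0xF1 = 11110001 matches 11110xxx → 4-byte sequence.
Byte 1: 0xF1 = 11110001, payload 001 (3 bits).
Byte 2: 0xB7 = 10110111 (10xxxxxx ✓), payload 110111.
Byte 3: 0x8C = 10001100 (10xxxxxx ✓), payload 001100.
Byte 4: 0xBD = 10111101 (10xxxxxx ✓), payload 111101.
Concatenate: 001110111001100111101 = 0x7733D (21 bits → U+7733D).

U+7733D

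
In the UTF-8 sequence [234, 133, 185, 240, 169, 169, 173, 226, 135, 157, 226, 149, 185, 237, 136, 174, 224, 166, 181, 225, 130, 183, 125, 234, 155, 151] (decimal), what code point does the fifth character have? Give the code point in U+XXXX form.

Offset 0: leading byte 0xEA = 11101010 → 3-byte char #1 = EA 85 B9.
Offset 3: leading byte 0xF0 = 11110000 → 4-byte char #2 = F0 A9 A9 AD.
Offset 7: leading byte 0xE2 = 11100010 → 3-byte char #3 = E2 87 9D.
Offset 10: leading byte 0xE2 = 11100010 → 3-byte char #4 = E2 95 B9.
Offset 13: leading byte 0xED = 11101101 → 3-byte char #5 = ED 88 AE.
Leading byte 0xED = 11101101 matches 1110xxxx → 3-byte sequence.
Byte 1: 0xED = 11101101, payload 1101 (4 bits).
Byte 2: 0x88 = 10001000 (10xxxxxx ✓), payload 001000.
Byte 3: 0xAE = 10101110 (10xxxxxx ✓), payload 101110.
Concatenate: 1101001000101110 = 0xD22E (16 bits → U+D22E).

U+D22E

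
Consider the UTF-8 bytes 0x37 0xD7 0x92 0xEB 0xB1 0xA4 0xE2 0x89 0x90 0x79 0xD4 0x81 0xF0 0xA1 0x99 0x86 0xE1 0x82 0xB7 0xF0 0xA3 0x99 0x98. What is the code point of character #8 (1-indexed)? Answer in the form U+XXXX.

Offset 0: leading byte 0x37 = 00110111 → 1-byte char #1 = 37.
Offset 1: leading byte 0xD7 = 11010111 → 2-byte char #2 = D7 92.
Offset 3: leading byte 0xEB = 11101011 → 3-byte char #3 = EB B1 A4.
Offset 6: leading byte 0xE2 = 11100010 → 3-byte char #4 = E2 89 90.
Offset 9: leading byte 0x79 = 01111001 → 1-byte char #5 = 79.
Offset 10: leading byte 0xD4 = 11010100 → 2-byte char #6 = D4 81.
Offset 12: leading byte 0xF0 = 11110000 → 4-byte char #7 = F0 A1 99 86.
Offset 16: leading byte 0xE1 = 11100001 → 3-byte char #8 = E1 82 B7.
Leading byte 0xE1 = 11100001 matches 1110xxxx → 3-byte sequence.
Byte 1: 0xE1 = 11100001, payload 0001 (4 bits).
Byte 2: 0x82 = 10000010 (10xxxxxx ✓), payload 000010.
Byte 3: 0xB7 = 10110111 (10xxxxxx ✓), payload 110111.
Concatenate: 0001000010110111 = 0x10B7 (16 bits → U+10B7).

U+10B7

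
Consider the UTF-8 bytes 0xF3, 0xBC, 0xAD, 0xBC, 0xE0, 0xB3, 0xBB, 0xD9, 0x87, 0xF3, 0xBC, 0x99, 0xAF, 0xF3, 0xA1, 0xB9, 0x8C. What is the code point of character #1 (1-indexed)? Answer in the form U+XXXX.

Offset 0: leading byte 0xF3 = 11110011 → 4-byte char #1 = F3 BC AD BC.
Leading byte 0xF3 = 11110011 matches 11110xxx → 4-byte sequence.
Byte 1: 0xF3 = 11110011, payload 011 (3 bits).
Byte 2: 0xBC = 10111100 (10xxxxxx ✓), payload 111100.
Byte 3: 0xAD = 10101101 (10xxxxxx ✓), payload 101101.
Byte 4: 0xBC = 10111100 (10xxxxxx ✓), payload 111100.
Concatenate: 011111100101101111100 = 0xFCB7C (21 bits → U+FCB7C).

U+FCB7C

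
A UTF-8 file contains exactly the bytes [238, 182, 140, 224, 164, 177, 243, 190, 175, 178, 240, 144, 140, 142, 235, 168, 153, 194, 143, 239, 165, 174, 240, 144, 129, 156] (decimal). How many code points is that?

8

Byte at offset 0: 0xEE = 11101110 → 3-byte char (#1). Advance 3.
Byte at offset 3: 0xE0 = 11100000 → 3-byte char (#2). Advance 3.
Byte at offset 6: 0xF3 = 11110011 → 4-byte char (#3). Advance 4.
Byte at offset 10: 0xF0 = 11110000 → 4-byte char (#4). Advance 4.
Byte at offset 14: 0xEB = 11101011 → 3-byte char (#5). Advance 3.
Byte at offset 17: 0xC2 = 11000010 → 2-byte char (#6). Advance 2.
Byte at offset 19: 0xEF = 11101111 → 3-byte char (#7). Advance 3.
Byte at offset 22: 0xF0 = 11110000 → 4-byte char (#8). Advance 4.
Reached end at offset 26 after 8 code points.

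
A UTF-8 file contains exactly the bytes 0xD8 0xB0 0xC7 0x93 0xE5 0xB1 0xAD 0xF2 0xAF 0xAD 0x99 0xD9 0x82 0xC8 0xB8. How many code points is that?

6

Byte at offset 0: 0xD8 = 11011000 → 2-byte char (#1). Advance 2.
Byte at offset 2: 0xC7 = 11000111 → 2-byte char (#2). Advance 2.
Byte at offset 4: 0xE5 = 11100101 → 3-byte char (#3). Advance 3.
Byte at offset 7: 0xF2 = 11110010 → 4-byte char (#4). Advance 4.
Byte at offset 11: 0xD9 = 11011001 → 2-byte char (#5). Advance 2.
Byte at offset 13: 0xC8 = 11001000 → 2-byte char (#6). Advance 2.
Reached end at offset 15 after 6 code points.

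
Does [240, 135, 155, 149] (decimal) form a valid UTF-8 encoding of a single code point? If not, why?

Leading byte 0xF0 = 11110000 → 4-byte form.
Continuation bytes all match 10xxxxxx. Payload decodes to 0x76D5.
But 0x76D5 < 0x10000, the minimum for a 4-byte sequence — this is an overlong encoding.

invalid (overlong encoding)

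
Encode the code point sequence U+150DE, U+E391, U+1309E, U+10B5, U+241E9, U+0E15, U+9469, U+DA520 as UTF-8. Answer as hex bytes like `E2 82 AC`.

U+150DE: 4-byte form → F0 95 83 9E.
U+E391: 3-byte form → EE 8E 91.
U+1309E: 4-byte form → F0 93 82 9E.
U+10B5: 3-byte form → E1 82 B5.
U+241E9: 4-byte form → F0 A4 87 A9.
U+0E15: 3-byte form → E0 B8 95.
U+9469: 3-byte form → E9 91 A9.
U+DA520: 4-byte form → F3 9A 94 A0.
Concatenated (28 bytes): F0 95 83 9E EE 8E 91 F0 93 82 9E E1 82 B5 F0 A4 87 A9 E0 B8 95 E9 91 A9 F3 9A 94 A0.

F0 95 83 9E EE 8E 91 F0 93 82 9E E1 82 B5 F0 A4 87 A9 E0 B8 95 E9 91 A9 F3 9A 94 A0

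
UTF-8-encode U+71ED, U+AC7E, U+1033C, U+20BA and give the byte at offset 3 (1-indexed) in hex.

1-indexed offset 3 is 0-indexed offset 2.
U+71ED → 3-byte form E7 87 AD at offsets 0–2.
Offset 2 falls in char 1's range; it's byte 3 of E7 87 AD = 0xAD.

0xAD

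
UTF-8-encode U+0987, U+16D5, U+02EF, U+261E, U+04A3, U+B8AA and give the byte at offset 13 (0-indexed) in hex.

U+0987 → 3-byte form E0 A6 87 at offsets 0–2.
U+16D5 → 3-byte form E1 9B 95 at offsets 3–5.
U+02EF → 2-byte form CB AF at offsets 6–7.
U+261E → 3-byte form E2 98 9E at offsets 8–10.
U+04A3 → 2-byte form D2 A3 at offsets 11–12.
U+B8AA → 3-byte form EB A2 AA at offsets 13–15.
Offset 13 falls in char 6's range; it's byte 1 of EB A2 AA = 0xEB.

0xEB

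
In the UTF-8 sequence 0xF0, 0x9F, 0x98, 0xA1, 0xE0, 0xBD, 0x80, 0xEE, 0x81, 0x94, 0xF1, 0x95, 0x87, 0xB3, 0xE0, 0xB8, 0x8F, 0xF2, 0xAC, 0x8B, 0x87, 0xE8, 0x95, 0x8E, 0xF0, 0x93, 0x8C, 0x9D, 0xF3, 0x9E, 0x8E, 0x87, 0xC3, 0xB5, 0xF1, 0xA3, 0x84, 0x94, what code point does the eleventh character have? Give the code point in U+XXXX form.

Offset 0: leading byte 0xF0 = 11110000 → 4-byte char #1 = F0 9F 98 A1.
Offset 4: leading byte 0xE0 = 11100000 → 3-byte char #2 = E0 BD 80.
Offset 7: leading byte 0xEE = 11101110 → 3-byte char #3 = EE 81 94.
Offset 10: leading byte 0xF1 = 11110001 → 4-byte char #4 = F1 95 87 B3.
Offset 14: leading byte 0xE0 = 11100000 → 3-byte char #5 = E0 B8 8F.
Offset 17: leading byte 0xF2 = 11110010 → 4-byte char #6 = F2 AC 8B 87.
Offset 21: leading byte 0xE8 = 11101000 → 3-byte char #7 = E8 95 8E.
Offset 24: leading byte 0xF0 = 11110000 → 4-byte char #8 = F0 93 8C 9D.
Offset 28: leading byte 0xF3 = 11110011 → 4-byte char #9 = F3 9E 8E 87.
Offset 32: leading byte 0xC3 = 11000011 → 2-byte char #10 = C3 B5.
Offset 34: leading byte 0xF1 = 11110001 → 4-byte char #11 = F1 A3 84 94.
Leading byte 0xF1 = 11110001 matches 11110xxx → 4-byte sequence.
Byte 1: 0xF1 = 11110001, payload 001 (3 bits).
Byte 2: 0xA3 = 10100011 (10xxxxxx ✓), payload 100011.
Byte 3: 0x84 = 10000100 (10xxxxxx ✓), payload 000100.
Byte 4: 0x94 = 10010100 (10xxxxxx ✓), payload 010100.
Concatenate: 001100011000100010100 = 0x63114 (21 bits → U+63114).

U+63114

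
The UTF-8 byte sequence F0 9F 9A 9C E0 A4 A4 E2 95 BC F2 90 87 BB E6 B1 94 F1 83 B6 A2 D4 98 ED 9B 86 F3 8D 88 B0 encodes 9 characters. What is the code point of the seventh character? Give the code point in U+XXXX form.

U+0518

Offset 0: leading byte 0xF0 = 11110000 → 4-byte char #1 = F0 9F 9A 9C.
Offset 4: leading byte 0xE0 = 11100000 → 3-byte char #2 = E0 A4 A4.
Offset 7: leading byte 0xE2 = 11100010 → 3-byte char #3 = E2 95 BC.
Offset 10: leading byte 0xF2 = 11110010 → 4-byte char #4 = F2 90 87 BB.
Offset 14: leading byte 0xE6 = 11100110 → 3-byte char #5 = E6 B1 94.
Offset 17: leading byte 0xF1 = 11110001 → 4-byte char #6 = F1 83 B6 A2.
Offset 21: leading byte 0xD4 = 11010100 → 2-byte char #7 = D4 98.
Leading byte 0xD4 = 11010100 matches 110xxxxx → 2-byte sequence.
Byte 1: 0xD4 = 11010100, payload 10100 (5 bits).
Byte 2: 0x98 = 10011000 (10xxxxxx ✓), payload 011000.
Concatenate: 10100011000 = 0x518 (11 bits → U+0518).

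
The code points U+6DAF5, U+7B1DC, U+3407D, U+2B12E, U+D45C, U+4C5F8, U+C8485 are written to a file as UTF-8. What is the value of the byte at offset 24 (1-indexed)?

1-indexed offset 24 is 0-indexed offset 23.
U+6DAF5 → 4-byte form F1 AD AB B5 at offsets 0–3.
U+7B1DC → 4-byte form F1 BB 87 9C at offsets 4–7.
U+3407D → 4-byte form F0 B4 81 BD at offsets 8–11.
U+2B12E → 4-byte form F0 AB 84 AE at offsets 12–15.
U+D45C → 3-byte form ED 91 9C at offsets 16–18.
U+4C5F8 → 4-byte form F1 8C 97 B8 at offsets 19–22.
U+C8485 → 4-byte form F3 88 92 85 at offsets 23–26.
Offset 23 falls in char 7's range; it's byte 1 of F3 88 92 85 = 0xF3.

0xF3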